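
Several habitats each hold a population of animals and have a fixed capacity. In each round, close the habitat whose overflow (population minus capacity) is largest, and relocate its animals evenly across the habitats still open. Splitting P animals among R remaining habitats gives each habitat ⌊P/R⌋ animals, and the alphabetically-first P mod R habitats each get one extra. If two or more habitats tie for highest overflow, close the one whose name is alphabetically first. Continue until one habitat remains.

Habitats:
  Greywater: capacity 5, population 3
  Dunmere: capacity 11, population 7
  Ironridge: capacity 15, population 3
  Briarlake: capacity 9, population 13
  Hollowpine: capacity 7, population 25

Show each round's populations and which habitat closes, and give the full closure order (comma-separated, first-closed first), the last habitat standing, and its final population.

Round 1: Briarlake=13 Dunmere=7 Greywater=3 Hollowpine=25 Ironridge=3 → close Hollowpine (overflow 18)
  25÷4 = 6 each, +1 to first 1
Round 2: Briarlake=20 Dunmere=13 Greywater=9 Ironridge=9 → close Briarlake (overflow 11)
  20÷3 = 6 each, +1 to first 2
Round 3: Dunmere=20 Greywater=16 Ironridge=15 → close Greywater (overflow 11)
  16÷2 = 8 each, +1 to first 0
Round 4: Dunmere=28 Ironridge=23 → close Dunmere (overflow 17)
  28÷1 = 28 each, +1 to first 0

Closure order: Hollowpine, Briarlake, Greywater, Dunmere
Last habitat: Ironridge with 51 animals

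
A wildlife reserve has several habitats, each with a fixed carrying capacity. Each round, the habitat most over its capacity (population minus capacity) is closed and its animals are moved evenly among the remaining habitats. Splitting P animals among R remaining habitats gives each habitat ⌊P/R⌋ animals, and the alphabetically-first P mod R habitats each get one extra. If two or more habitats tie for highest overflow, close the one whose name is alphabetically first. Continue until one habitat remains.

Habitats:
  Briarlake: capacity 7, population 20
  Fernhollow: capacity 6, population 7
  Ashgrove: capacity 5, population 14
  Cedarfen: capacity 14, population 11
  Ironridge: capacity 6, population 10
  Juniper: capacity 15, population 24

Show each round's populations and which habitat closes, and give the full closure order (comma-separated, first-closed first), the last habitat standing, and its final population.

Round 1: Ashgrove=14 Briarlake=20 Cedarfen=11 Fernhollow=7 Ironridge=10 Juniper=24 → close Briarlake (overflow 13)
  20÷5 = 4 each, +1 to first 0
Round 2: Ashgrove=18 Cedarfen=15 Fernhollow=11 Ironridge=14 Juniper=28 → close Ashgrove (overflow 13)
  18÷4 = 4 each, +1 to first 2
Round 3: Cedarfen=20 Fernhollow=16 Ironridge=18 Juniper=32 → close Juniper (overflow 17)
  32÷3 = 10 each, +1 to first 2
Round 4: Cedarfen=31 Fernhollow=27 Ironridge=28 → close Ironridge (overflow 22)
  28÷2 = 14 each, +1 to first 0
Round 5: Cedarfen=45 Fernhollow=41 → close Fernhollow (overflow 35)
  41÷1 = 41 each, +1 to first 0

Closure order: Briarlake, Ashgrove, Juniper, Ironridge, Fernhollow
Last habitat: Cedarfen with 86 animals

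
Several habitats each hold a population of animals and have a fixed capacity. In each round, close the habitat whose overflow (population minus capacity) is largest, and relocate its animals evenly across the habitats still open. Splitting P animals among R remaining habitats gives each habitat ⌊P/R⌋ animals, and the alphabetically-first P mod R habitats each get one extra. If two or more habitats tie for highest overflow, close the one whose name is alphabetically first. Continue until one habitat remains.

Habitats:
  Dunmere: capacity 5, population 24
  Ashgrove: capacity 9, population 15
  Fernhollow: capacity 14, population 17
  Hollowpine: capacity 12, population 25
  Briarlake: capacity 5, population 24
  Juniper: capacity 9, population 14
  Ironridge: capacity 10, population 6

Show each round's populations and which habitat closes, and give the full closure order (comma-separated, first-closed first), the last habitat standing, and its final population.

Round 1: Ashgrove=15 Briarlake=24 Dunmere=24 Fernhollow=17 Hollowpine=25 Ironridge=6 Juniper=14 → close Briarlake (overflow 19)
  24÷6 = 4 each, +1 to first 0
Round 2: Ashgrove=19 Dunmere=28 Fernhollow=21 Hollowpine=29 Ironridge=10 Juniper=18 → close Dunmere (overflow 23)
  28÷5 = 5 each, +1 to first 3
Round 3: Ashgrove=25 Fernhollow=27 Hollowpine=35 Ironridge=15 Juniper=23 → close Hollowpine (overflow 23)
  35÷4 = 8 each, +1 to first 3
Round 4: Ashgrove=34 Fernhollow=36 Ironridge=24 Juniper=31 → close Ashgrove (overflow 25)
  34÷3 = 11 each, +1 to first 1
Round 5: Fernhollow=48 Ironridge=35 Juniper=42 → close Fernhollow (overflow 34)
  48÷2 = 24 each, +1 to first 0
Round 6: Ironridge=59 Juniper=66 → close Juniper (overflow 57)
  66÷1 = 66 each, +1 to first 0

Closure order: Briarlake, Dunmere, Hollowpine, Ashgrove, Fernhollow, Juniper
Last habitat: Ironridge with 125 animals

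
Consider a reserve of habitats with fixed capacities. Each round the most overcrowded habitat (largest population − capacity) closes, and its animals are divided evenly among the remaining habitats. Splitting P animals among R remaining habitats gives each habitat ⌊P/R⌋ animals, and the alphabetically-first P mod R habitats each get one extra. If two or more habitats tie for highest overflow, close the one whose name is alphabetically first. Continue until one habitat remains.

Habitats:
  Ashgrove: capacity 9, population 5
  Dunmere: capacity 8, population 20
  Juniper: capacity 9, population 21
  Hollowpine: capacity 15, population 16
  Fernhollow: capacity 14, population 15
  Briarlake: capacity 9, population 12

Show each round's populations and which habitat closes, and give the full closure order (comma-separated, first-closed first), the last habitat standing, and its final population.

Closure order: Dunmere, Juniper, Briarlake, Fernhollow, Hollowpine
Last habitat: Ashgrove with 89 animals

Round 1: Ashgrove=5 Briarlake=12 Dunmere=20 Fernhollow=15 Hollowpine=16 Juniper=21 → close Dunmere (overflow 12)
  20÷5 = 4 each, +1 to first 0
Round 2: Ashgrove=9 Briarlake=16 Fernhollow=19 Hollowpine=20 Juniper=25 → close Juniper (overflow 16)
  25÷4 = 6 each, +1 to first 1
Round 3: Ashgrove=16 Briarlake=22 Fernhollow=25 Hollowpine=26 → close Briarlake (overflow 13)
  22÷3 = 7 each, +1 to first 1
Round 4: Ashgrove=24 Fernhollow=32 Hollowpine=33 → close Fernhollow (overflow 18)
  32÷2 = 16 each, +1 to first 0
Round 5: Ashgrove=40 Hollowpine=49 → close Hollowpine (overflow 34)
  49÷1 = 49 each, +1 to first 0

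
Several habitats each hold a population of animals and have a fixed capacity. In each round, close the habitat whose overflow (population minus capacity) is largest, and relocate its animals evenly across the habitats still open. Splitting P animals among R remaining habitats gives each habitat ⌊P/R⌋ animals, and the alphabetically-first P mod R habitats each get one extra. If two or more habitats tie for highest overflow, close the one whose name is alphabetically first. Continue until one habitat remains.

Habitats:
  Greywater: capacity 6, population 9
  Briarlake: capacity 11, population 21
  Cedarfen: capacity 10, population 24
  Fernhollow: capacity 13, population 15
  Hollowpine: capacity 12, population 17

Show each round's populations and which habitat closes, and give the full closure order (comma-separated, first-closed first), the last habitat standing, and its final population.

Round 1: Briarlake=21 Cedarfen=24 Fernhollow=15 Greywater=9 Hollowpine=17 → close Cedarfen (overflow 14)
  24÷4 = 6 each, +1 to first 0
Round 2: Briarlake=27 Fernhollow=21 Greywater=15 Hollowpine=23 → close Briarlake (overflow 16)
  27÷3 = 9 each, +1 to first 0
Round 3: Fernhollow=30 Greywater=24 Hollowpine=32 → close Hollowpine (overflow 20)
  32÷2 = 16 each, +1 to first 0
Round 4: Fernhollow=46 Greywater=40 → close Greywater (overflow 34)
  40÷1 = 40 each, +1 to first 0

Closure order: Cedarfen, Briarlake, Hollowpine, Greywater
Last habitat: Fernhollow with 86 animals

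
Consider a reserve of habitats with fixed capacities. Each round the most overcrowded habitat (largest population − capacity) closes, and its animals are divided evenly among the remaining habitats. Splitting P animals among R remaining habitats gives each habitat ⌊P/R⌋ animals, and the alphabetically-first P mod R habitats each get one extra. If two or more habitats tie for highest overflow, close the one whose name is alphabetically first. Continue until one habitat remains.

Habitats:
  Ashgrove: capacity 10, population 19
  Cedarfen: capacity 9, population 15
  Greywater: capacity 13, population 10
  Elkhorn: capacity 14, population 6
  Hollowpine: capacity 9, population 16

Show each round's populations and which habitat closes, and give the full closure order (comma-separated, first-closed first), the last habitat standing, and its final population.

Closure order: Ashgrove, Cedarfen, Hollowpine, Greywater
Last habitat: Elkhorn with 66 animals

Round 1: Ashgrove=19 Cedarfen=15 Elkhorn=6 Greywater=10 Hollowpine=16 → close Ashgrove (overflow 9)
  19÷4 = 4 each, +1 to first 3
Round 2: Cedarfen=20 Elkhorn=11 Greywater=15 Hollowpine=20 → close Cedarfen (overflow 11)
  20÷3 = 6 each, +1 to first 2
Round 3: Elkhorn=18 Greywater=22 Hollowpine=26 → close Hollowpine (overflow 17)
  26÷2 = 13 each, +1 to first 0
Round 4: Elkhorn=31 Greywater=35 → close Greywater (overflow 22)
  35÷1 = 35 each, +1 to first 0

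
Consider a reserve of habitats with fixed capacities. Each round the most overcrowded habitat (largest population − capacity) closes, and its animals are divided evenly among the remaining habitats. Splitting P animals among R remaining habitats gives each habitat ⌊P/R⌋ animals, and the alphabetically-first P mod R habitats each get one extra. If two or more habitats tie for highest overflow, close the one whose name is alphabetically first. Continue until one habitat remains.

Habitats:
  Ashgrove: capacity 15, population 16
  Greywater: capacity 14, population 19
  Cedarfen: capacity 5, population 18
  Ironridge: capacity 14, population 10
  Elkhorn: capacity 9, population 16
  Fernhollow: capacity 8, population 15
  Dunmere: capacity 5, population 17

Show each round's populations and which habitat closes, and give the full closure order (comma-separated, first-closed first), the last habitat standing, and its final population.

Round 1: Ashgrove=16 Cedarfen=18 Dunmere=17 Elkhorn=16 Fernhollow=15 Greywater=19 Ironridge=10 → close Cedarfen (overflow 13)
  18÷6 = 3 each, +1 to first 0
Round 2: Ashgrove=19 Dunmere=20 Elkhorn=19 Fernhollow=18 Greywater=22 Ironridge=13 → close Dunmere (overflow 15)
  20÷5 = 4 each, +1 to first 0
Round 3: Ashgrove=23 Elkhorn=23 Fernhollow=22 Greywater=26 Ironridge=17 → close Elkhorn (overflow 14)
  23÷4 = 5 each, +1 to first 3
Round 4: Ashgrove=29 Fernhollow=28 Greywater=32 Ironridge=22 → close Fernhollow (overflow 20)
  28÷3 = 9 each, +1 to first 1
Round 5: Ashgrove=39 Greywater=41 Ironridge=31 → close Greywater (overflow 27)
  41÷2 = 20 each, +1 to first 1
Round 6: Ashgrove=60 Ironridge=51 → close Ashgrove (overflow 45)
  60÷1 = 60 each, +1 to first 0

Closure order: Cedarfen, Dunmere, Elkhorn, Fernhollow, Greywater, Ashgrove
Last habitat: Ironridge with 111 animals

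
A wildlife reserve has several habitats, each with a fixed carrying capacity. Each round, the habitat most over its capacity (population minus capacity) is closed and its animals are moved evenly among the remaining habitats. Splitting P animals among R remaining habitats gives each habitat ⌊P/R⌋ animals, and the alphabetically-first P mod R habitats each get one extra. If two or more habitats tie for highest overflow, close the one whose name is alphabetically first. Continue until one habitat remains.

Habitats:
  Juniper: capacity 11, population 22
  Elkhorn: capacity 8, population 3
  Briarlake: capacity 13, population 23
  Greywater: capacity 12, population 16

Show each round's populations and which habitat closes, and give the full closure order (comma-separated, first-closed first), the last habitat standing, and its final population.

Closure order: Juniper, Briarlake, Greywater
Last habitat: Elkhorn with 64 animals

Round 1: Briarlake=23 Elkhorn=3 Greywater=16 Juniper=22 → close Juniper (overflow 11)
  22÷3 = 7 each, +1 to first 1
Round 2: Briarlake=31 Elkhorn=10 Greywater=23 → close Briarlake (overflow 18)
  31÷2 = 15 each, +1 to first 1
Round 3: Elkhorn=26 Greywater=38 → close Greywater (overflow 26)
  38÷1 = 38 each, +1 to first 0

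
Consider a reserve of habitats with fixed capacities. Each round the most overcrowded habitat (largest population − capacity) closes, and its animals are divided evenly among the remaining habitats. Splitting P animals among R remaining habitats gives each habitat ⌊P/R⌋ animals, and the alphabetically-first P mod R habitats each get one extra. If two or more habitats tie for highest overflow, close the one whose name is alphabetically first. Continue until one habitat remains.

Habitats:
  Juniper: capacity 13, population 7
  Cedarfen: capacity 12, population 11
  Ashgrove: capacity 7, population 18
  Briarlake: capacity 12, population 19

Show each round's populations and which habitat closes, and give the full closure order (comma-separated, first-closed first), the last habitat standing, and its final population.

Closure order: Ashgrove, Briarlake, Cedarfen
Last habitat: Juniper with 55 animals

Round 1: Ashgrove=18 Briarlake=19 Cedarfen=11 Juniper=7 → close Ashgrove (overflow 11)
  18÷3 = 6 each, +1 to first 0
Round 2: Briarlake=25 Cedarfen=17 Juniper=13 → close Briarlake (overflow 13)
  25÷2 = 12 each, +1 to first 1
Round 3: Cedarfen=30 Juniper=25 → close Cedarfen (overflow 18)
  30÷1 = 30 each, +1 to first 0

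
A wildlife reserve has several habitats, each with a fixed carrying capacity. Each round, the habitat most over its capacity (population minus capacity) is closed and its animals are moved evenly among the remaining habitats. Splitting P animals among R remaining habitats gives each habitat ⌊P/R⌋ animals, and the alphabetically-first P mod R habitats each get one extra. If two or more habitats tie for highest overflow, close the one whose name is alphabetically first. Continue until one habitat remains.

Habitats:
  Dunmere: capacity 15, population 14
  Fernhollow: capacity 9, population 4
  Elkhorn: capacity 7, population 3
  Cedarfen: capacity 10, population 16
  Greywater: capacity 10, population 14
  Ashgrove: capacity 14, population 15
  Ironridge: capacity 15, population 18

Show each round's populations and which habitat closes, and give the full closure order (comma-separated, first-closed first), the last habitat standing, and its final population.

Closure order: Cedarfen, Greywater, Ashgrove, Ironridge, Dunmere, Elkhorn
Last habitat: Fernhollow with 84 animals

Round 1: Ashgrove=15 Cedarfen=16 Dunmere=14 Elkhorn=3 Fernhollow=4 Greywater=14 Ironridge=18 → close Cedarfen (overflow 6)
  16÷6 = 2 each, +1 to first 4
Round 2: Ashgrove=18 Dunmere=17 Elkhorn=6 Fernhollow=7 Greywater=16 Ironridge=20 → close Greywater (overflow 6)
  16÷5 = 3 each, +1 to first 1
Round 3: Ashgrove=22 Dunmere=20 Elkhorn=9 Fernhollow=10 Ironridge=23 → close Ashgrove (overflow 8)
  22÷4 = 5 each, +1 to first 2
Round 4: Dunmere=26 Elkhorn=15 Fernhollow=15 Ironridge=28 → close Ironridge (overflow 13)
  28÷3 = 9 each, +1 to first 1
Round 5: Dunmere=36 Elkhorn=24 Fernhollow=24 → close Dunmere (overflow 21)
  36÷2 = 18 each, +1 to first 0
Round 6: Elkhorn=42 Fernhollow=42 → close Elkhorn (overflow 35)
  42÷1 = 42 each, +1 to first 0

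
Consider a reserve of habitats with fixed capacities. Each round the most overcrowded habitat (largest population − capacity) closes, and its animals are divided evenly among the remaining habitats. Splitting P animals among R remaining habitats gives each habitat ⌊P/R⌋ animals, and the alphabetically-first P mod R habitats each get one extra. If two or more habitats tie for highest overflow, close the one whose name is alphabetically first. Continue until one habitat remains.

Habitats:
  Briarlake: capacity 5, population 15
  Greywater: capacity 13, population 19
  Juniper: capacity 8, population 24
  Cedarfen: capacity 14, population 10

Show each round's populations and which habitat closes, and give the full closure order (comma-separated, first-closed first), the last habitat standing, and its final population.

Round 1: Briarlake=15 Cedarfen=10 Greywater=19 Juniper=24 → close Juniper (overflow 16)
  24÷3 = 8 each, +1 to first 0
Round 2: Briarlake=23 Cedarfen=18 Greywater=27 → close Briarlake (overflow 18)
  23÷2 = 11 each, +1 to first 1
Round 3: Cedarfen=30 Greywater=38 → close Greywater (overflow 25)
  38÷1 = 38 each, +1 to first 0

Closure order: Juniper, Briarlake, Greywater
Last habitat: Cedarfen with 68 animals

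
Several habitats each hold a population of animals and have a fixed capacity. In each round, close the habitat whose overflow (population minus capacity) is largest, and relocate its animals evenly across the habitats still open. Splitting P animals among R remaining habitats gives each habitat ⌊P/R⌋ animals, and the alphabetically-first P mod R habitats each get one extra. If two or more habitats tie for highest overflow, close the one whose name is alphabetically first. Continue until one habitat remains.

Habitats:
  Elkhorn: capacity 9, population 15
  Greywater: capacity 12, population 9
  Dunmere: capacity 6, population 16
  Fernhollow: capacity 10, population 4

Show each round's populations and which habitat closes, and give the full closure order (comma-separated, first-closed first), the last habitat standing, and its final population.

Round 1: Dunmere=16 Elkhorn=15 Fernhollow=4 Greywater=9 → close Dunmere (overflow 10)
  16÷3 = 5 each, +1 to first 1
Round 2: Elkhorn=21 Fernhollow=9 Greywater=14 → close Elkhorn (overflow 12)
  21÷2 = 10 each, +1 to first 1
Round 3: Fernhollow=20 Greywater=24 → close Greywater (overflow 12)
  24÷1 = 24 each, +1 to first 0

Closure order: Dunmere, Elkhorn, Greywater
Last habitat: Fernhollow with 44 animals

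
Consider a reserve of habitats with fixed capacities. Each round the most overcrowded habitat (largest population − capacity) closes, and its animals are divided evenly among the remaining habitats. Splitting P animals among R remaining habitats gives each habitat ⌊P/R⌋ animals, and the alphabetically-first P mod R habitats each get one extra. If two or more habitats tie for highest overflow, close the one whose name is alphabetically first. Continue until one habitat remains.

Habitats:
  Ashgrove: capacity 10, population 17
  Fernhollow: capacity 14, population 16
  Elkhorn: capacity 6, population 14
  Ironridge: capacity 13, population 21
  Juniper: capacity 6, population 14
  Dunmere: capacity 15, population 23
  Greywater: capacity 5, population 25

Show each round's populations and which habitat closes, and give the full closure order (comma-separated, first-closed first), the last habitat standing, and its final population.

Round 1: Ashgrove=17 Dunmere=23 Elkhorn=14 Fernhollow=16 Greywater=25 Ironridge=21 Juniper=14 → close Greywater (overflow 20)
  25÷6 = 4 each, +1 to first 1
Round 2: Ashgrove=22 Dunmere=27 Elkhorn=18 Fernhollow=20 Ironridge=25 Juniper=18 → close Ashgrove (overflow 12)
  22÷5 = 4 each, +1 to first 2
Round 3: Dunmere=32 Elkhorn=23 Fernhollow=24 Ironridge=29 Juniper=22 → close Dunmere (overflow 17)
  32÷4 = 8 each, +1 to first 0
Round 4: Elkhorn=31 Fernhollow=32 Ironridge=37 Juniper=30 → close Elkhorn (overflow 25)
  31÷3 = 10 each, +1 to first 1
Round 5: Fernhollow=43 Ironridge=47 Juniper=40 → close Ironridge (overflow 34)
  47÷2 = 23 each, +1 to first 1
Round 6: Fernhollow=67 Juniper=63 → close Juniper (overflow 57)
  63÷1 = 63 each, +1 to first 0

Closure order: Greywater, Ashgrove, Dunmere, Elkhorn, Ironridge, Juniper
Last habitat: Fernhollow with 130 animals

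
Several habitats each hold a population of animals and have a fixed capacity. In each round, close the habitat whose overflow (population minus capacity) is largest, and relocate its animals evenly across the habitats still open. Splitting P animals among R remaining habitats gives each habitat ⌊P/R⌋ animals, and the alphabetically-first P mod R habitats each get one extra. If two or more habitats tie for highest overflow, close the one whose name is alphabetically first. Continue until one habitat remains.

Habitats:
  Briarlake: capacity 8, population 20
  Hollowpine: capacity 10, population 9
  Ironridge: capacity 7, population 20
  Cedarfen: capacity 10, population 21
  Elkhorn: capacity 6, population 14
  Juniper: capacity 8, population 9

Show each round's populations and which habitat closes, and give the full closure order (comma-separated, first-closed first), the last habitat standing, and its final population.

Closure order: Ironridge, Briarlake, Cedarfen, Elkhorn, Juniper
Last habitat: Hollowpine with 93 animals

Round 1: Briarlake=20 Cedarfen=21 Elkhorn=14 Hollowpine=9 Ironridge=20 Juniper=9 → close Ironridge (overflow 13)
  20÷5 = 4 each, +1 to first 0
Round 2: Briarlake=24 Cedarfen=25 Elkhorn=18 Hollowpine=13 Juniper=13 → close Briarlake (overflow 16)
  24÷4 = 6 each, +1 to first 0
Round 3: Cedarfen=31 Elkhorn=24 Hollowpine=19 Juniper=19 → close Cedarfen (overflow 21)
  31÷3 = 10 each, +1 to first 1
Round 4: Elkhorn=35 Hollowpine=29 Juniper=29 → close Elkhorn (overflow 29)
  35÷2 = 17 each, +1 to first 1
Round 5: Hollowpine=47 Juniper=46 → close Juniper (overflow 38)
  46÷1 = 46 each, +1 to first 0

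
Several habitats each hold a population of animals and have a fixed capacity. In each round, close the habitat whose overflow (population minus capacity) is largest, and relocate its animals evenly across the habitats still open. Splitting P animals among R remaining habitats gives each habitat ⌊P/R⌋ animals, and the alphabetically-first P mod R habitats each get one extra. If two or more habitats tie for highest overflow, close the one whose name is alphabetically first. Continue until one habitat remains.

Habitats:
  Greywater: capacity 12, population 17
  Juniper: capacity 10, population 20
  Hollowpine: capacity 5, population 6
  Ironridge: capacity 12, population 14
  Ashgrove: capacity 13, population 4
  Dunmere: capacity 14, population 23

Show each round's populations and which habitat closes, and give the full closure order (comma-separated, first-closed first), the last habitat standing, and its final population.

Closure order: Juniper, Dunmere, Greywater, Hollowpine, Ironridge
Last habitat: Ashgrove with 84 animals

Round 1: Ashgrove=4 Dunmere=23 Greywater=17 Hollowpine=6 Ironridge=14 Juniper=20 → close Juniper (overflow 10)
  20÷5 = 4 each, +1 to first 0
Round 2: Ashgrove=8 Dunmere=27 Greywater=21 Hollowpine=10 Ironridge=18 → close Dunmere (overflow 13)
  27÷4 = 6 each, +1 to first 3
Round 3: Ashgrove=15 Greywater=28 Hollowpine=17 Ironridge=24 → close Greywater (overflow 16)
  28÷3 = 9 each, +1 to first 1
Round 4: Ashgrove=25 Hollowpine=26 Ironridge=33 → close Hollowpine (overflow 21)
  26÷2 = 13 each, +1 to first 0
Round 5: Ashgrove=38 Ironridge=46 → close Ironridge (overflow 34)
  46÷1 = 46 each, +1 to first 0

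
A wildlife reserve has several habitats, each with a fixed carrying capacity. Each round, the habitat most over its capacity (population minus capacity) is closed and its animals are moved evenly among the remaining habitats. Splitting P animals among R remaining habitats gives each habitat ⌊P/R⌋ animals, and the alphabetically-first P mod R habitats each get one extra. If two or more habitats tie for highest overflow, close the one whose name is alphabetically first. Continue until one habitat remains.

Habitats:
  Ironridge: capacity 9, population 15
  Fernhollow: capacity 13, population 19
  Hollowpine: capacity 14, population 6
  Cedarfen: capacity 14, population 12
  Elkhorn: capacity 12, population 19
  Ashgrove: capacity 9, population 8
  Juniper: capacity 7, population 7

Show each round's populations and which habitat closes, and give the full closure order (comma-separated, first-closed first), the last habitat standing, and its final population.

Round 1: Ashgrove=8 Cedarfen=12 Elkhorn=19 Fernhollow=19 Hollowpine=6 Ironridge=15 Juniper=7 → close Elkhorn (overflow 7)
  19÷6 = 3 each, +1 to first 1
Round 2: Ashgrove=12 Cedarfen=15 Fernhollow=22 Hollowpine=9 Ironridge=18 Juniper=10 → close Fernhollow (overflow 9)
  22÷5 = 4 each, +1 to first 2
Round 3: Ashgrove=17 Cedarfen=20 Hollowpine=13 Ironridge=22 Juniper=14 → close Ironridge (overflow 13)
  22÷4 = 5 each, +1 to first 2
Round 4: Ashgrove=23 Cedarfen=26 Hollowpine=18 Juniper=19 → close Ashgrove (overflow 14)
  23÷3 = 7 each, +1 to first 2
Round 5: Cedarfen=34 Hollowpine=26 Juniper=26 → close Cedarfen (overflow 20)
  34÷2 = 17 each, +1 to first 0
Round 6: Hollowpine=43 Juniper=43 → close Juniper (overflow 36)
  43÷1 = 43 each, +1 to first 0

Closure order: Elkhorn, Fernhollow, Ironridge, Ashgrove, Cedarfen, Juniper
Last habitat: Hollowpine with 86 animals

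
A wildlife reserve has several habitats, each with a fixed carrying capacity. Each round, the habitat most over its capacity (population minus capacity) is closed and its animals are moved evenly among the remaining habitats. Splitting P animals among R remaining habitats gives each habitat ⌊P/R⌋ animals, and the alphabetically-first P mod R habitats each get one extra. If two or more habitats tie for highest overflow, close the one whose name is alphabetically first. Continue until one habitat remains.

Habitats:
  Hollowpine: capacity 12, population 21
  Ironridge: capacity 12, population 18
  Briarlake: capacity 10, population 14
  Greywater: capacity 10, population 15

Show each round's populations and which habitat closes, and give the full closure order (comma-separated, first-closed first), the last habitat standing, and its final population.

Round 1: Briarlake=14 Greywater=15 Hollowpine=21 Ironridge=18 → close Hollowpine (overflow 9)
  21÷3 = 7 each, +1 to first 0
Round 2: Briarlake=21 Greywater=22 Ironridge=25 → close Ironridge (overflow 13)
  25÷2 = 12 each, +1 to first 1
Round 3: Briarlake=34 Greywater=34 → close Briarlake (overflow 24)
  34÷1 = 34 each, +1 to first 0

Closure order: Hollowpine, Ironridge, Briarlake
Last habitat: Greywater with 68 animals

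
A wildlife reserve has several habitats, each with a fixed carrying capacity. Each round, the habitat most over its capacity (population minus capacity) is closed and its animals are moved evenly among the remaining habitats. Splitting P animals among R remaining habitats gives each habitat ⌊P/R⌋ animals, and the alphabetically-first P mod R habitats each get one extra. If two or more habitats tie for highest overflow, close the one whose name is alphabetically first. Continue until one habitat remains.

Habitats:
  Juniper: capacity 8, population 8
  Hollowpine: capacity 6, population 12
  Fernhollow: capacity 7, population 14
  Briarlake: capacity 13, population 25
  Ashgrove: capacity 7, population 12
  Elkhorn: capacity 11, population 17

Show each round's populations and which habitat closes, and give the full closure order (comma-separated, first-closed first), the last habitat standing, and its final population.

Closure order: Briarlake, Fernhollow, Elkhorn, Hollowpine, Ashgrove
Last habitat: Juniper with 88 animals

Round 1: Ashgrove=12 Briarlake=25 Elkhorn=17 Fernhollow=14 Hollowpine=12 Juniper=8 → close Briarlake (overflow 12)
  25÷5 = 5 each, +1 to first 0
Round 2: Ashgrove=17 Elkhorn=22 Fernhollow=19 Hollowpine=17 Juniper=13 → close Fernhollow (overflow 12)
  19÷4 = 4 each, +1 to first 3
Round 3: Ashgrove=22 Elkhorn=27 Hollowpine=22 Juniper=17 → close Elkhorn (overflow 16)
  27÷3 = 9 each, +1 to first 0
Round 4: Ashgrove=31 Hollowpine=31 Juniper=26 → close Hollowpine (overflow 25)
  31÷2 = 15 each, +1 to first 1
Round 5: Ashgrove=47 Juniper=41 → close Ashgrove (overflow 40)
  47÷1 = 47 each, +1 to first 0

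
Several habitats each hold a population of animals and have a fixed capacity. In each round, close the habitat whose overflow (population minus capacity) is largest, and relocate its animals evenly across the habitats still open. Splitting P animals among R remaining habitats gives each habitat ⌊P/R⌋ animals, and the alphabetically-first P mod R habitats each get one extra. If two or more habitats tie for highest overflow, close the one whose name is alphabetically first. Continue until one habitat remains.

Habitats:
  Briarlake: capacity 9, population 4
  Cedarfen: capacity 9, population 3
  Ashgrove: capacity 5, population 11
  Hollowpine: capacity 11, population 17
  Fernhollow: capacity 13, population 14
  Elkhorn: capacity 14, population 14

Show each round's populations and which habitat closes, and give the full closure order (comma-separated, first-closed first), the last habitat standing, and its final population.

Round 1: Ashgrove=11 Briarlake=4 Cedarfen=3 Elkhorn=14 Fernhollow=14 Hollowpine=17 → close Ashgrove (overflow 6)
  11÷5 = 2 each, +1 to first 1
Round 2: Briarlake=7 Cedarfen=5 Elkhorn=16 Fernhollow=16 Hollowpine=19 → close Hollowpine (overflow 8)
  19÷4 = 4 each, +1 to first 3
Round 3: Briarlake=12 Cedarfen=10 Elkhorn=21 Fernhollow=20 → close Elkhorn (overflow 7)
  21÷3 = 7 each, +1 to first 0
Round 4: Briarlake=19 Cedarfen=17 Fernhollow=27 → close Fernhollow (overflow 14)
  27÷2 = 13 each, +1 to first 1
Round 5: Briarlake=33 Cedarfen=30 → close Briarlake (overflow 24)
  33÷1 = 33 each, +1 to first 0

Closure order: Ashgrove, Hollowpine, Elkhorn, Fernhollow, Briarlake
Last habitat: Cedarfen with 63 animals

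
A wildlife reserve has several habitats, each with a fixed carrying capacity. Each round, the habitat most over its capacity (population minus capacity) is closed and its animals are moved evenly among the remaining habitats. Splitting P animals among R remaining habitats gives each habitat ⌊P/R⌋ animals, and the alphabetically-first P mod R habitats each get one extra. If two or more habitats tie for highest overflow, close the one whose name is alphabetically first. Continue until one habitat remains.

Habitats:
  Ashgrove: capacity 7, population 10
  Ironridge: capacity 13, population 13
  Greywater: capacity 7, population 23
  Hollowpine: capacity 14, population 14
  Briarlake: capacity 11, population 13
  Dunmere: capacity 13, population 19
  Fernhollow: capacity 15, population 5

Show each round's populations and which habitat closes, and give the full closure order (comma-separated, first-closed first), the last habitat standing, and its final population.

Round 1: Ashgrove=10 Briarlake=13 Dunmere=19 Fernhollow=5 Greywater=23 Hollowpine=14 Ironridge=13 → close Greywater (overflow 16)
  23÷6 = 3 each, +1 to first 5
Round 2: Ashgrove=14 Briarlake=17 Dunmere=23 Fernhollow=9 Hollowpine=18 Ironridge=16 → close Dunmere (overflow 10)
  23÷5 = 4 each, +1 to first 3
Round 3: Ashgrove=19 Briarlake=22 Fernhollow=14 Hollowpine=22 Ironridge=20 → close Ashgrove (overflow 12)
  19÷4 = 4 each, +1 to first 3
Round 4: Briarlake=27 Fernhollow=19 Hollowpine=27 Ironridge=24 → close Briarlake (overflow 16)
  27÷3 = 9 each, +1 to first 0
Round 5: Fernhollow=28 Hollowpine=36 Ironridge=33 → close Hollowpine (overflow 22)
  36÷2 = 18 each, +1 to first 0
Round 6: Fernhollow=46 Ironridge=51 → close Ironridge (overflow 38)
  51÷1 = 51 each, +1 to first 0

Closure order: Greywater, Dunmere, Ashgrove, Briarlake, Hollowpine, Ironridge
Last habitat: Fernhollow with 97 animals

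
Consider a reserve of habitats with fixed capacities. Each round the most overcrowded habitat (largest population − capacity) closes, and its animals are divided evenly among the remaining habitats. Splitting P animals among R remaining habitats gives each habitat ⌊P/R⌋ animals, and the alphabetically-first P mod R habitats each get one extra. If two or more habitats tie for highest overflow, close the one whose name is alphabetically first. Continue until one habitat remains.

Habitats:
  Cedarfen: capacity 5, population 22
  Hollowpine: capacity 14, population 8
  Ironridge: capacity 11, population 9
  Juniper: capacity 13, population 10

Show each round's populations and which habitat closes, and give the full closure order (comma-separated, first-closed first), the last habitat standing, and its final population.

Round 1: Cedarfen=22 Hollowpine=8 Ironridge=9 Juniper=10 → close Cedarfen (overflow 17)
  22÷3 = 7 each, +1 to first 1
Round 2: Hollowpine=16 Ironridge=16 Juniper=17 → close Ironridge (overflow 5)
  16÷2 = 8 each, +1 to first 0
Round 3: Hollowpine=24 Juniper=25 → close Juniper (overflow 12)
  25÷1 = 25 each, +1 to first 0

Closure order: Cedarfen, Ironridge, Juniper
Last habitat: Hollowpine with 49 animals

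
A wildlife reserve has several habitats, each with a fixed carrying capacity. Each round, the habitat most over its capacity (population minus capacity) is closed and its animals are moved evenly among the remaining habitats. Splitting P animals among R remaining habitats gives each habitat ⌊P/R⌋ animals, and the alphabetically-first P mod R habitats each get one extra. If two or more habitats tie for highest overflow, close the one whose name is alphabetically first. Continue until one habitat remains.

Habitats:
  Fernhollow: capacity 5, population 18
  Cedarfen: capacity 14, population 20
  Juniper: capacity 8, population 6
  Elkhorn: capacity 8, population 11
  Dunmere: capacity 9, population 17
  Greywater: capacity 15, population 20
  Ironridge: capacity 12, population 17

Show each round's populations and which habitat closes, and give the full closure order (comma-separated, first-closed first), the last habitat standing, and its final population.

Round 1: Cedarfen=20 Dunmere=17 Elkhorn=11 Fernhollow=18 Greywater=20 Ironridge=17 Juniper=6 → close Fernhollow (overflow 13)
  18÷6 = 3 each, +1 to first 0
Round 2: Cedarfen=23 Dunmere=20 Elkhorn=14 Greywater=23 Ironridge=20 Juniper=9 → close Dunmere (overflow 11)
  20÷5 = 4 each, +1 to first 0
Round 3: Cedarfen=27 Elkhorn=18 Greywater=27 Ironridge=24 Juniper=13 → close Cedarfen (overflow 13)
  27÷4 = 6 each, +1 to first 3
Round 4: Elkhorn=25 Greywater=34 Ironridge=31 Juniper=19 → close Greywater (overflow 19)
  34÷3 = 11 each, +1 to first 1
Round 5: Elkhorn=37 Ironridge=42 Juniper=30 → close Ironridge (overflow 30)
  42÷2 = 21 each, +1 to first 0
Round 6: Elkhorn=58 Juniper=51 → close Elkhorn (overflow 50)
  58÷1 = 58 each, +1 to first 0

Closure order: Fernhollow, Dunmere, Cedarfen, Greywater, Ironridge, Elkhorn
Last habitat: Juniper with 109 animals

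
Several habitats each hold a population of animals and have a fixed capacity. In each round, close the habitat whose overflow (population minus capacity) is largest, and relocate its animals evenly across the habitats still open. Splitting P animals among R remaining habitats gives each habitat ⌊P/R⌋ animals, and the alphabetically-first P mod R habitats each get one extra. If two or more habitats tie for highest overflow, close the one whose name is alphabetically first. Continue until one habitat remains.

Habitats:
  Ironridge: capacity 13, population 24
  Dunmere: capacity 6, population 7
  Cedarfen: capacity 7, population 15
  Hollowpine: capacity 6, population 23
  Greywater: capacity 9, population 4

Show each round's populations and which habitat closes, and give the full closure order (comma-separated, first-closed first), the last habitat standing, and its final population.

Round 1: Cedarfen=15 Dunmere=7 Greywater=4 Hollowpine=23 Ironridge=24 → close Hollowpine (overflow 17)
  23÷4 = 5 each, +1 to first 3
Round 2: Cedarfen=21 Dunmere=13 Greywater=10 Ironridge=29 → close Ironridge (overflow 16)
  29÷3 = 9 each, +1 to first 2
Round 3: Cedarfen=31 Dunmere=23 Greywater=19 → close Cedarfen (overflow 24)
  31÷2 = 15 each, +1 to first 1
Round 4: Dunmere=39 Greywater=34 → close Dunmere (overflow 33)
  39÷1 = 39 each, +1 to first 0

Closure order: Hollowpine, Ironridge, Cedarfen, Dunmere
Last habitat: Greywater with 73 animals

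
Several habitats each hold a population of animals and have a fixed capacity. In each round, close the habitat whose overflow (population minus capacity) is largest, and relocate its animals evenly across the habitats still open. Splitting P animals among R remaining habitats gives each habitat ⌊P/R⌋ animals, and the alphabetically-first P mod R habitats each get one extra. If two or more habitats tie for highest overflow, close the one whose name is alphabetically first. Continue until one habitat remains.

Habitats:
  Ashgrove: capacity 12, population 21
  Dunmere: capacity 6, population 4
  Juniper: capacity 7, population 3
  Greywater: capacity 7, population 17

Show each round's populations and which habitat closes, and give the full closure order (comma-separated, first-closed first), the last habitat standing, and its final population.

Closure order: Greywater, Ashgrove, Dunmere
Last habitat: Juniper with 45 animals

Round 1: Ashgrove=21 Dunmere=4 Greywater=17 Juniper=3 → close Greywater (overflow 10)
  17÷3 = 5 each, +1 to first 2
Round 2: Ashgrove=27 Dunmere=10 Juniper=8 → close Ashgrove (overflow 15)
  27÷2 = 13 each, +1 to first 1
Round 3: Dunmere=24 Juniper=21 → close Dunmere (overflow 18)
  24÷1 = 24 each, +1 to first 0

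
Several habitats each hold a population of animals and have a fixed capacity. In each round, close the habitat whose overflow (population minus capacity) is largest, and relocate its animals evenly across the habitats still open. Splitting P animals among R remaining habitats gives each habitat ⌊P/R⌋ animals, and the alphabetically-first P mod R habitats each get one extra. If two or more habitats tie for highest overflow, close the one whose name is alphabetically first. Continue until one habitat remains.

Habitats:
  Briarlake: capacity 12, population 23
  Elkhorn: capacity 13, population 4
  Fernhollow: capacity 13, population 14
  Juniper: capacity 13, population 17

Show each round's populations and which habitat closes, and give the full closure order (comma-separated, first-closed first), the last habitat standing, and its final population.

Closure order: Briarlake, Juniper, Fernhollow
Last habitat: Elkhorn with 58 animals

Round 1: Briarlake=23 Elkhorn=4 Fernhollow=14 Juniper=17 → close Briarlake (overflow 11)
  23÷3 = 7 each, +1 to first 2
Round 2: Elkhorn=12 Fernhollow=22 Juniper=24 → close Juniper (overflow 11)
  24÷2 = 12 each, +1 to first 0
Round 3: Elkhorn=24 Fernhollow=34 → close Fernhollow (overflow 21)
  34÷1 = 34 each, +1 to first 0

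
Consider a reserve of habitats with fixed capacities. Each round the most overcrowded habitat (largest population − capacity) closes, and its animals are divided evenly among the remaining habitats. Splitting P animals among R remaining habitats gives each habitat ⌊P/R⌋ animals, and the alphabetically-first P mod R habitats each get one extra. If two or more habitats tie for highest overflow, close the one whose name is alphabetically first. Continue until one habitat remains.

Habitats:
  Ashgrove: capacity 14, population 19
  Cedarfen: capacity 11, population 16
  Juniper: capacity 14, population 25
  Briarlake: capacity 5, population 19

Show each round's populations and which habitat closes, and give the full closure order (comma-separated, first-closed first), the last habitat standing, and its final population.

Round 1: Ashgrove=19 Briarlake=19 Cedarfen=16 Juniper=25 → close Briarlake (overflow 14)
  19÷3 = 6 each, +1 to first 1
Round 2: Ashgrove=26 Cedarfen=22 Juniper=31 → close Juniper (overflow 17)
  31÷2 = 15 each, +1 to first 1
Round 3: Ashgrove=42 Cedarfen=37 → close Ashgrove (overflow 28)
  42÷1 = 42 each, +1 to first 0

Closure order: Briarlake, Juniper, Ashgrove
Last habitat: Cedarfen with 79 animals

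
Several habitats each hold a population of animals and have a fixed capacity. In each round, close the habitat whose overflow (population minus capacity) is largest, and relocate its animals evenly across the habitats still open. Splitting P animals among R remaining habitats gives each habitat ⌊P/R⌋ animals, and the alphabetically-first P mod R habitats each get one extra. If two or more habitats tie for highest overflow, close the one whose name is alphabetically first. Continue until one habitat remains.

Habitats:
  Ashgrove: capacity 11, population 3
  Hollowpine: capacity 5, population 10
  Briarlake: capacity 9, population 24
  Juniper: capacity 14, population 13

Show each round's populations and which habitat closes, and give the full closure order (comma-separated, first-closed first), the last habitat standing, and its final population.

Closure order: Briarlake, Hollowpine, Juniper
Last habitat: Ashgrove with 50 animals

Round 1: Ashgrove=3 Briarlake=24 Hollowpine=10 Juniper=13 → close Briarlake (overflow 15)
  24÷3 = 8 each, +1 to first 0
Round 2: Ashgrove=11 Hollowpine=18 Juniper=21 → close Hollowpine (overflow 13)
  18÷2 = 9 each, +1 to first 0
Round 3: Ashgrove=20 Juniper=30 → close Juniper (overflow 16)
  30÷1 = 30 each, +1 to first 0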